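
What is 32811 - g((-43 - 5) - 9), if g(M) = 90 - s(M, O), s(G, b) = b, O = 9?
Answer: 32730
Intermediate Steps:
g(M) = 81 (g(M) = 90 - 1*9 = 90 - 9 = 81)
32811 - g((-43 - 5) - 9) = 32811 - 1*81 = 32811 - 81 = 32730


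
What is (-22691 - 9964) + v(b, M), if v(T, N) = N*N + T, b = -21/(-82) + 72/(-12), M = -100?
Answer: -1858181/82 ≈ -22661.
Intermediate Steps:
b = -471/82 (b = -21*(-1/82) + 72*(-1/12) = 21/82 - 6 = -471/82 ≈ -5.7439)
v(T, N) = T + N**2 (v(T, N) = N**2 + T = T + N**2)
(-22691 - 9964) + v(b, M) = (-22691 - 9964) + (-471/82 + (-100)**2) = -32655 + (-471/82 + 10000) = -32655 + 819529/82 = -1858181/82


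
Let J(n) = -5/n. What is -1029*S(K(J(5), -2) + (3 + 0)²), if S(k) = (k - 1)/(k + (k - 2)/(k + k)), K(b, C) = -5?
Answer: -12348/17 ≈ -726.35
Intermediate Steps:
S(k) = (-1 + k)/(k + (-2 + k)/(2*k)) (S(k) = (-1 + k)/(k + (-2 + k)/((2*k))) = (-1 + k)/(k + (-2 + k)*(1/(2*k))) = (-1 + k)/(k + (-2 + k)/(2*k)))
-1029*S(K(J(5), -2) + (3 + 0)²) = -2058*(-5 + (3 + 0)²)*(-1 + (-5 + (3 + 0)²))/(-2 + (-5 + (3 + 0)²) + 2*(-5 + (3 + 0)²)²) = -2058*(-5 + 3²)*(-1 + (-5 + 3²))/(-2 + (-5 + 3²) + 2*(-5 + 3²)²) = -2058*(-5 + 9)*(-1 + (-5 + 9))/(-2 + (-5 + 9) + 2*(-5 + 9)²) = -2058*4*(-1 + 4)/(-2 + 4 + 2*4²) = -2058*4*3/(-2 + 4 + 2*16) = -2058*4*3/(-2 + 4 + 32) = -2058*4*3/34 = -1029*12/17 = -12348/17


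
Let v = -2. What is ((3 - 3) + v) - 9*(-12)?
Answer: 106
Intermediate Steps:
((3 - 3) + v) - 9*(-12) = ((3 - 3) - 2) - 9*(-12) = (0 - 2) + 108 = -2 + 108 = 106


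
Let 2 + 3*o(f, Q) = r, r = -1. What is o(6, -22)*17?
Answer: -17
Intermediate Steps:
o(f, Q) = -1 (o(f, Q) = -2/3 + (1/3)*(-1) = -2/3 - 1/3 = -1)
o(6, -22)*17 = -1*17 = -17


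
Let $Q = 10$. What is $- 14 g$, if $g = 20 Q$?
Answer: $-2800$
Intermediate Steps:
$g = 200$ ($g = 20 \cdot 10 = 200$)
$- 14 g = \left(-14\right) 200 = -2800$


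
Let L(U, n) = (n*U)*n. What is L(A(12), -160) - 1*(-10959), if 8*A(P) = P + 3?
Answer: 58959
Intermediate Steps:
A(P) = 3/8 + P/8 (A(P) = (P + 3)/8 = (3 + P)/8 = 3/8 + P/8)
L(U, n) = U*n² (L(U, n) = (U*n)*n = U*n²)
L(A(12), -160) - 1*(-10959) = (3/8 + (⅛)*12)*(-160)² - 1*(-10959) = (3/8 + 3/2)*25600 + 10959 = (15/8)*25600 + 10959 = 48000 + 10959 = 58959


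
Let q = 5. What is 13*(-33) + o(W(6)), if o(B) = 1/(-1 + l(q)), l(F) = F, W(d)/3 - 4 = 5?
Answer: -1715/4 ≈ -428.75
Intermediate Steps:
W(d) = 27 (W(d) = 12 + 3*5 = 12 + 15 = 27)
o(B) = ¼ (o(B) = 1/(-1 + 5) = 1/4 = ¼)
13*(-33) + o(W(6)) = 13*(-33) + ¼ = -429 + ¼ = -1715/4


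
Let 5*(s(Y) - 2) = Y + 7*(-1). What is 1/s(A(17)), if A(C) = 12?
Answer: 1/3 ≈ 0.33333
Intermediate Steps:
s(Y) = 3/5 + Y/5 (s(Y) = 2 + (Y + 7*(-1))/5 = 2 + (Y - 7)/5 = 2 + (-7 + Y)/5 = 2 + (-7/5 + Y/5) = 3/5 + Y/5)
1/s(A(17)) = 1/(3/5 + (1/5)*12) = 1/(3/5 + 12/5) = 1/3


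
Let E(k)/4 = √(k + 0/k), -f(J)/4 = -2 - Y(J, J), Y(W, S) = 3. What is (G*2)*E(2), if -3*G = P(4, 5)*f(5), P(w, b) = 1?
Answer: -160*√2/3 ≈ -75.425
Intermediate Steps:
f(J) = 20 (f(J) = -4*(-2 - 1*3) = -4*(-2 - 3) = -4*(-5) = 20)
E(k) = 4*√k (E(k) = 4*√(k + 0/k) = 4*√(k + 0) = 4*√k)
G = -20/3 ≈ -6.6667
(G*2)*E(2) = (-20/3*2)*(4*√2) = -160*√2/3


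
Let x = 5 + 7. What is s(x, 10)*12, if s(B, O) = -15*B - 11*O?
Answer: -3480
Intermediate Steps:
x = 12
s(x, 10)*12 = (-15*12 - 11*10)*12 = (-180 - 110)*12 = -290*12 = -3480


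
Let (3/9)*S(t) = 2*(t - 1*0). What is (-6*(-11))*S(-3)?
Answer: -1188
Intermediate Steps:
S(t) = 6*t (S(t) = 3*(2*(t - 1*0)) = 3*(2*(t + 0)) = 3*(2*t) = 6*t)
(-6*(-11))*S(-3) = (-6*(-11))*(6*(-3)) = 66*(-18) = -1188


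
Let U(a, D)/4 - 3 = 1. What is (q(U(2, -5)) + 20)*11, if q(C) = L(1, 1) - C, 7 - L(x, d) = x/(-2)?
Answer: 253/2 ≈ 126.50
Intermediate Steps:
L(x, d) = 7 + x/2 (L(x, d) = 7 - x/(-2) = 7 - x*(-1)/2 = 7 - (-1)*x/2 = 7 + x/2)
U(a, D) = 16 (U(a, D) = 12 + 4*1 = 12 + 4 = 16)
q(C) = 15/2 - C (q(C) = (7 + (½)*1) - C = (7 + ½) - C = 15/2 - C)
(q(U(2, -5)) + 20)*11 = ((15/2 - 1*16) + 20)*11 = ((15/2 - 16) + 20)*11 = (-17/2 + 20)*11 = (23/2)*11 = 253/2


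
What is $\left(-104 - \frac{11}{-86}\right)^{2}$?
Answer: $\frac{79798489}{7396} \approx 10789.0$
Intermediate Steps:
$\left(-104 - \frac{11}{-86}\right)^{2} = \left(-104 - - \frac{11}{86}\right)^{2} = \left(-104 + \frac{11}{86}\right)^{2} = \left(- \frac{8933}{86}\right)^{2} = \frac{79798489}{7396}$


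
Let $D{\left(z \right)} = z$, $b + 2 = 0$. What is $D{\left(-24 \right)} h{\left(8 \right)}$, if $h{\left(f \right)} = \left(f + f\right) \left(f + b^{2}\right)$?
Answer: $-4608$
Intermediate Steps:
$b = -2$ ($b = -2 + 0 = -2$)
$h{\left(f \right)} = 2 f \left(4 + f\right)$ ($h{\left(f \right)} = \left(f + f\right) \left(f + \left(-2\right)^{2}\right) = 2 f \left(f + 4\right) = 2 f \left(4 + f\right)$)
$D{\left(-24 \right)} h{\left(8 \right)} = - 24 \cdot 2 \cdot 8 \left(4 + 8\right) = - 24 \cdot 2 \cdot 8 \cdot 12 = \left(-24\right) 192 = -4608$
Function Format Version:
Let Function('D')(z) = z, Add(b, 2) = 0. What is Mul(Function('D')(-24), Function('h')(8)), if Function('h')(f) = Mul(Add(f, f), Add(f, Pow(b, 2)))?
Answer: -4608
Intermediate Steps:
b = -2 (b = Add(-2, 0) = -2)
Function('h')(f) = Mul(2, f, Add(4, f)) (Function('h')(f) = Mul(Add(f, f), Add(f, Pow(-2, 2))) = Mul(Mul(2, f), Add(f, 4)) = Mul(Mul(2, f), Add(4, f)) = Mul(2, f, Add(4, f)))
Mul(Function('D')(-24), Function('h')(8)) = Mul(-24, Mul(2, 8, Add(4, 8))) = Mul(-24, Mul(2, 8, 12)) = Mul(-24, 192) = -4608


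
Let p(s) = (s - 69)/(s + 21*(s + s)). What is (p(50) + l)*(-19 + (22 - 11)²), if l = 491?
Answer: 53837181/1075 ≈ 50081.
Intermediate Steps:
p(s) = (-69 + s)/(43*s) (p(s) = (-69 + s)/(s + 21*(2*s)) = (-69 + s)/(s + 42*s) = (-69 + s)/((43*s)) = (-69 + s)*(1/(43*s)) = (-69 + s)/(43*s))
(p(50) + l)*(-19 + (22 - 11)²) = ((1/43)*(-69 + 50)/50 + 491)*(-19 + (22 - 11)²) = ((1/43)*(1/50)*(-19) + 491)*(-19 + 11²) = (-19/2150 + 491)*(-19 + 121) = (1055631/2150)*102 = 53837181/1075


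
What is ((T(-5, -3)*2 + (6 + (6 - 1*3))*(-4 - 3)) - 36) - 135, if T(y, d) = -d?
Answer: -228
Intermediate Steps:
((T(-5, -3)*2 + (6 + (6 - 1*3))*(-4 - 3)) - 36) - 135 = ((-1*(-3)*2 + (6 + (6 - 1*3))*(-4 - 3)) - 36) - 135 = ((3*2 + (6 + (6 - 3))*(-7)) - 36) - 135 = ((6 + (6 + 3)*(-7)) - 36) - 135 = ((6 + 9*(-7)) - 36) - 135 = ((6 - 63) - 36) - 135 = (-57 - 36) - 135 = -93 - 135 = -228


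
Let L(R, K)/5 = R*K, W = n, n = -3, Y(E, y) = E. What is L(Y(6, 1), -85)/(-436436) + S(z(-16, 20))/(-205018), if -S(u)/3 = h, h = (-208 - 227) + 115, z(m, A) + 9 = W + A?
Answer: 2359485/2033573542 ≈ 0.0011603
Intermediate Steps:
W = -3
z(m, A) = -12 + A (z(m, A) = -9 + (-3 + A) = -12 + A)
L(R, K) = 5*K*R (L(R, K) = 5*(R*K) = 5*(K*R) = 5*K*R)
h = -320 (h = -435 + 115 = -320)
S(u) = 960 (S(u) = -3*(-320) = 960)
L(Y(6, 1), -85)/(-436436) + S(z(-16, 20))/(-205018) = (5*(-85)*6)/(-436436) + 960/(-205018) = -2550*(-1/436436) + 960*(-1/205018) = 1275/218218 - 480/102509 = 2359485/2033573542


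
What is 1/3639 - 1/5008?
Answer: 1369/18224112 ≈ 7.5120e-5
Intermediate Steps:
1/3639 - 1/5008 = 1369/18224112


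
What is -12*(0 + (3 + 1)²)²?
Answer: -3072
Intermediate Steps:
-12*(0 + (3 + 1)²)² = -12*(0 + 4²)² = -12*(0 + 16)² = -12*16² = -12*256 = -3072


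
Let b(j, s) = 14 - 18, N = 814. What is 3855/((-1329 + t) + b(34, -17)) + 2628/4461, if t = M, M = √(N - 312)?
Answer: -2028384731/880495823 - 1285*√502/592129 ≈ -2.3523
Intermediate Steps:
b(j, s) = -4
M = √502 (M = √(814 - 312) = √502 ≈ 22.405)
t = √502 ≈ 22.405
3855/((-1329 + t) + b(34, -17)) + 2628/4461 = 3855/((-1329 + √502) - 4) + 2628/4461 = 3855/(-1333 + √502) + 2628*(1/4461) = 3855/(-1333 + √502) + 876/1487 = 876/1487 + 3855/(-1333 + √502)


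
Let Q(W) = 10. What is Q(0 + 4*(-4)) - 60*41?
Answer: -2450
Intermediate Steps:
Q(0 + 4*(-4)) - 60*41 = 10 - 60*41 = 10 - 2460 = -2450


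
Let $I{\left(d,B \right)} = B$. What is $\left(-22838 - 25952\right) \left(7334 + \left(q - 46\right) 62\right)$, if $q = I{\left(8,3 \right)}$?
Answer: $-227751720$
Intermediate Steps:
$q = 3$
$\left(-22838 - 25952\right) \left(7334 + \left(q - 46\right) 62\right) = \left(-22838 - 25952\right) \left(7334 + \left(3 - 46\right) 62\right) = - 48790 \left(7334 - 2666\right) = \left(-48790\right) 4668 = -227751720$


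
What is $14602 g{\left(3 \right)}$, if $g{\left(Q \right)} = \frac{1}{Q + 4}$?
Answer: $2086$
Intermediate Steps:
$g{\left(Q \right)} = \frac{1}{4 + Q}$
$14602 g{\left(3 \right)} = \frac{14602}{4 + 3} = \frac{14602}{7} = 14602 \cdot \frac{1}{7} = 2086$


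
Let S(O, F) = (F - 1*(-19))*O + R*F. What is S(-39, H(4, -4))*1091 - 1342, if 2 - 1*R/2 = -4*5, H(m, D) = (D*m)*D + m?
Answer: -438833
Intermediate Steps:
H(m, D) = m + m*D**2 (H(m, D) = m*D**2 + m = m + m*D**2)
R = 44 (R = 4 - (-8)*5 = 4 - 2*(-20) = 4 + 40 = 44)
S(O, F) = 44*F + O*(19 + F) (S(O, F) = (F - 1*(-19))*O + 44*F = (F + 19)*O + 44*F = (19 + F)*O + 44*F = O*(19 + F) + 44*F = 44*F + O*(19 + F))
S(-39, H(4, -4))*1091 - 1342 = (19*(-39) + 44*(4*(1 + (-4)**2)) + (4*(1 + (-4)**2))*(-39))*1091 - 1342 = (-741 + 44*(4*(1 + 16)) + (4*(1 + 16))*(-39))*1091 - 1342 = (-741 + 44*(4*17) + (4*17)*(-39))*1091 - 1342 = (-741 + 44*68 + 68*(-39))*1091 - 1342 = (-741 + 2992 - 2652)*1091 - 1342 = -401*1091 - 1342 = -437491 - 1342 = -438833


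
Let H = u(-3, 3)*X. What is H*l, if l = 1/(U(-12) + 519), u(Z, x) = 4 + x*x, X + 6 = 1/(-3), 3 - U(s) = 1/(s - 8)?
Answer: -4940/31323 ≈ -0.15771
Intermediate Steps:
U(s) = 3 - 1/(-8 + s) (U(s) = 3 - 1/(s - 8) = 3 - 1/(-8 + s))
X = -19/3 (X = -6 + 1/(-3) = -6 - 1/3 = -19/3 ≈ -6.3333)
u(Z, x) = 4 + x**2
l = 20/10441 (l = 1/((-25 + 3*(-12))/(-8 - 12) + 519) = 1/((-25 - 36)/(-20) + 519) = 1/(-1/20*(-61) + 519) = 1/(61/20 + 519) = 1/(10441/20) = 20/10441 ≈ 0.0019155)
H = -247/3 (H = (4 + 3**2)*(-19/3) = (4 + 9)*(-19/3) = 13*(-19/3) = -247/3 ≈ -82.333)
H*l = -247/3*20/10441 = -4940/31323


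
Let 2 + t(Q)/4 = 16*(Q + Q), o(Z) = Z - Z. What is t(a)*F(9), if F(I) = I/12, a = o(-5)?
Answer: -6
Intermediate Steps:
o(Z) = 0
a = 0
F(I) = I/12 (F(I) = I*(1/12) = I/12)
t(Q) = -8 + 128*Q (t(Q) = -8 + 4*(16*(Q + Q)) = -8 + 4*(16*(2*Q)) = -8 + 4*(32*Q) = -8 + 128*Q)
t(a)*F(9) = (-8 + 128*0)*((1/12)*9) = (-8 + 0)*(¾) = -8*¾ = -6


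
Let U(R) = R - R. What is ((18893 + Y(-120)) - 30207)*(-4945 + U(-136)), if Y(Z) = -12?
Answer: 56007070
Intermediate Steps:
U(R) = 0
((18893 + Y(-120)) - 30207)*(-4945 + U(-136)) = ((18893 - 12) - 30207)*(-4945 + 0) = (18881 - 30207)*(-4945) = -11326*(-4945) = 56007070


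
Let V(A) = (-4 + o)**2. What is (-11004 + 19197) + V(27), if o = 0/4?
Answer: 8209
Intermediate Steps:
o = 0 (o = 0*(1/4) = 0)
V(A) = 16 (V(A) = (-4 + 0)**2 = (-4)**2 = 16)
(-11004 + 19197) + V(27) = (-11004 + 19197) + 16 = 8193 + 16 = 8209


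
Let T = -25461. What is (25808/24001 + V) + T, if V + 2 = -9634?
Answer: -842337289/24001 ≈ -35096.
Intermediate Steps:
V = -9636 (V = -2 - 9634 = -9636)
(25808/24001 + V) + T = (25808/24001 - 9636) - 25461 = -231247828/24001 - 25461 = -842337289/24001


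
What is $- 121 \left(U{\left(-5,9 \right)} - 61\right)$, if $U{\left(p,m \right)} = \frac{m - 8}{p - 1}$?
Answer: $\frac{44407}{6} \approx 7401.2$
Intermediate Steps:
$U{\left(p,m \right)} = \frac{-8 + m}{-1 + p}$
$- 121 \left(U{\left(-5,9 \right)} - 61\right) = - 121 \left(\frac{-8 + 9}{-1 - 5} - 61\right) = - 121 \left(\frac{1}{-6} \cdot 1 - 61\right) = - 121 \left(\left(- \frac{1}{6}\right) 1 - 61\right) = - 121 \left(- \frac{1}{6} - 61\right) = \left(-121\right) \left(- \frac{367}{6}\right) = \frac{44407}{6}$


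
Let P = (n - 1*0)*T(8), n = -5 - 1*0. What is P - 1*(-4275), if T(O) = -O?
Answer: 4315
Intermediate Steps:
n = -5 (n = -5 + 0 = -5)
P = 40 (P = (-5 - 1*0)*(-1*8) = (-5 + 0)*(-8) = -5*(-8) = 40)
P - 1*(-4275) = 40 - 1*(-4275) = 40 + 4275 = 4315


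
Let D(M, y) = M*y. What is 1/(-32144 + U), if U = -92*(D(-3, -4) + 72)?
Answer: -1/39872 ≈ -2.5080e-5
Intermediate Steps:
U = -7728 (U = -92*(-3*(-4) + 72) = -92*(12 + 72) = -92*84 = -7728)
1/(-32144 + U) = 1/(-32144 - 7728) = 1/(-39872) = -1/39872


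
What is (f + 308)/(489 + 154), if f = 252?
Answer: 560/643 ≈ 0.87092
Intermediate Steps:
(f + 308)/(489 + 154) = (252 + 308)/(489 + 154) = 560/643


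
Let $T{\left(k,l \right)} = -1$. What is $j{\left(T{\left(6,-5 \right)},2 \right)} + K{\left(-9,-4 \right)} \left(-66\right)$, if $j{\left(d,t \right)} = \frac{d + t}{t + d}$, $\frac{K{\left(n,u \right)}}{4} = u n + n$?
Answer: $-7127$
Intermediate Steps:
$K{\left(n,u \right)} = 4 n + 4 n u$ ($K{\left(n,u \right)} = 4 \left(u n + n\right) = 4 \left(n u + n\right) = 4 \left(n + n u\right) = 4 n + 4 n u$)
$j{\left(d,t \right)} = 1$ ($j{\left(d,t \right)} = \frac{d + t}{d + t} = 1$)
$j{\left(T{\left(6,-5 \right)},2 \right)} + K{\left(-9,-4 \right)} \left(-66\right) = 1 + 4 \left(-9\right) \left(1 - 4\right) \left(-66\right) = 1 + 4 \left(-9\right) \left(-3\right) \left(-66\right) = 1 + 108 \left(-66\right) = 1 - 7128 = -7127$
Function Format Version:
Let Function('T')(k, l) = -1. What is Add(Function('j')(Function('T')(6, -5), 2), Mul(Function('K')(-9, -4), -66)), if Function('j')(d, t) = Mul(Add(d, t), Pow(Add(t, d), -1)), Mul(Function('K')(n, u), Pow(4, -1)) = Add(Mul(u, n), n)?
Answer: -7127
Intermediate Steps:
Function('K')(n, u) = Add(Mul(4, n), Mul(4, n, u)) (Function('K')(n, u) = Mul(4, Add(Mul(u, n), n)) = Mul(4, Add(Mul(n, u), n)) = Mul(4, Add(n, Mul(n, u))) = Add(Mul(4, n), Mul(4, n, u)))
Function('j')(d, t) = 1 (Function('j')(d, t) = Mul(Add(d, t), Pow(Add(d, t), -1)) = 1)
Add(Function('j')(Function('T')(6, -5), 2), Mul(Function('K')(-9, -4), -66)) = Add(1, Mul(Mul(4, -9, Add(1, -4)), -66)) = Add(1, Mul(Mul(4, -9, -3), -66)) = Add(1, Mul(108, -66)) = Add(1, -7128) = -7127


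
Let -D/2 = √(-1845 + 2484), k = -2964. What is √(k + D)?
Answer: √(-2964 - 6*√71) ≈ 54.905*I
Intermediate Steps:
D = -6*√71 (D = -2*√(-1845 + 2484) = -6*√71 ≈ -50.557)
√(k + D) = √(-2964 - 6*√71)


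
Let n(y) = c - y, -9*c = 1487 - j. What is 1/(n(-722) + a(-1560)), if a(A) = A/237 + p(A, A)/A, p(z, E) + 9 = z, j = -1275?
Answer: 369720/151413133 ≈ 0.0024418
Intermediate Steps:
c = -2762/9 (c = -(1487 - 1*(-1275))/9 = -(1487 + 1275)/9 = -1/9*2762 = -2762/9 ≈ -306.89)
n(y) = -2762/9 - y
p(z, E) = -9 + z
a(A) = A/237 + (-9 + A)/A
1/(n(-722) + a(-1560)) = 1/((-2762/9 - 1*(-722)) + (1 - 9/(-1560) + (1/237)*(-1560))) = 1/((-2762/9 + 722) + (1 - 9*(-1/1560) - 520/79)) = 1/(3736/9 + (1 + 3/520 - 520/79)) = 1/(3736/9 - 229083/41080) = 1/(151413133/369720) = 369720/151413133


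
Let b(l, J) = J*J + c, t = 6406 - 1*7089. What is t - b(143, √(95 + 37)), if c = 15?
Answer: -830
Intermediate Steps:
t = -683 (t = 6406 - 7089 = -683)
b(l, J) = 15 + J² (b(l, J) = J*J + 15 = J² + 15 = 15 + J²)
t - b(143, √(95 + 37)) = -683 - (15 + (√(95 + 37))²) = -683 - (15 + (√132)²) = -683 - (15 + (2*√33)²) = -683 - (15 + 132) = -683 - 1*147 = -683 - 147 = -830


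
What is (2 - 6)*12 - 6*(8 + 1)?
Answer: -102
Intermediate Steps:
(2 - 6)*12 - 6*(8 + 1) = -4*12 - 6*9 = -48 - 54 = -102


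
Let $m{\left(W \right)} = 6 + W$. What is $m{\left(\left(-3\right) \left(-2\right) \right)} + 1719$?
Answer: $1731$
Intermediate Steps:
$m{\left(\left(-3\right) \left(-2\right) \right)} + 1719 = \left(6 - -6\right) + 1719 = \left(6 + 6\right) + 1719 = 12 + 1719 = 1731$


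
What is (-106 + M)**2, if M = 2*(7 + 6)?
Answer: 6400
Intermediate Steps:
M = 26 (M = 2*13 = 26)
(-106 + M)**2 = (-106 + 26)**2 = (-80)**2 = 6400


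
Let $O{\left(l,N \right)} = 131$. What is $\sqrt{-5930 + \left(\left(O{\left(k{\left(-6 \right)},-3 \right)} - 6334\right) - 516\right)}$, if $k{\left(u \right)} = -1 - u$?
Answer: $i \sqrt{12649} \approx 112.47 i$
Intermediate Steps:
$\sqrt{-5930 + \left(\left(O{\left(k{\left(-6 \right)},-3 \right)} - 6334\right) - 516\right)} = \sqrt{-5930 + \left(\left(131 - 6334\right) - 516\right)} = \sqrt{-5930 - 6719} = \sqrt{-12649} = i \sqrt{12649}$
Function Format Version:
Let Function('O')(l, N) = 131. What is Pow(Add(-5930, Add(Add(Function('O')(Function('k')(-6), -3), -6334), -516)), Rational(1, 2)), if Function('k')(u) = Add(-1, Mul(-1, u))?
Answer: Mul(I, Pow(12649, Rational(1, 2))) ≈ Mul(112.47, I)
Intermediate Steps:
Pow(Add(-5930, Add(Add(Function('O')(Function('k')(-6), -3), -6334), -516)), Rational(1, 2)) = Pow(Add(-5930, Add(Add(131, -6334), -516)), Rational(1, 2)) = Pow(Add(-5930, Add(-6203, -516)), Rational(1, 2)) = Pow(Add(-5930, -6719), Rational(1, 2)) = Pow(-12649, Rational(1, 2)) = Mul(I, Pow(12649, Rational(1, 2)))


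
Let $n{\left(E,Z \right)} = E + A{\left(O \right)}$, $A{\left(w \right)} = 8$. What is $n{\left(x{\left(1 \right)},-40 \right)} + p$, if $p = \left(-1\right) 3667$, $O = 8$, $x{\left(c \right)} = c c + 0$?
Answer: $-3658$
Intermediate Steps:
$x{\left(c \right)} = c^{2}$ ($x{\left(c \right)} = c^{2} + 0 = c^{2}$)
$p = -3667$
$n{\left(E,Z \right)} = 8 + E$ ($n{\left(E,Z \right)} = E + 8 = 8 + E$)
$n{\left(x{\left(1 \right)},-40 \right)} + p = \left(8 + 1^{2}\right) - 3667 = \left(8 + 1\right) - 3667 = 9 - 3667 = -3658$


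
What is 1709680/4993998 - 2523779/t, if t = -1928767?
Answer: 111981138331/67832806623 ≈ 1.6508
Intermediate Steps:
1709680/4993998 - 2523779/t = 1709680/4993998 - 2523779/(-1928767) = 1709680*(1/4993998) - 2523779*(-1/1928767) = 12040/35169 + 2523779/1928767 = 111981138331/67832806623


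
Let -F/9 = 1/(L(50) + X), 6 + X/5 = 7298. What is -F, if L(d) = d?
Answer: 3/12170 ≈ 0.00024651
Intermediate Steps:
X = 36460 (X = -30 + 5*7298 = -30 + 36490 = 36460)
F = -3/12170 (F = -9/(50 + 36460) = -9/36510 = -9*1/36510 = -3/12170 ≈ -0.00024651)
-F = -1*(-3/12170) = 3/12170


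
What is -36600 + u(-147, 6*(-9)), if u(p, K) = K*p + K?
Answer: -28716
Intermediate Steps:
u(p, K) = K + K*p
-36600 + u(-147, 6*(-9)) = -36600 + (6*(-9))*(1 - 147) = -36600 - 54*(-146) = -36600 + 7884 = -28716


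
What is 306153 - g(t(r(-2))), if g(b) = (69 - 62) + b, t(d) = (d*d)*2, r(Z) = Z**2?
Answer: 306114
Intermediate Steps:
t(d) = 2*d**2 (t(d) = d**2*2 = 2*d**2)
g(b) = 7 + b
306153 - g(t(r(-2))) = 306153 - (7 + 2*((-2)**2)**2) = 306153 - (7 + 2*4**2) = 306153 - (7 + 2*16) = 306153 - (7 + 32) = 306153 - 1*39 = 306153 - 39 = 306114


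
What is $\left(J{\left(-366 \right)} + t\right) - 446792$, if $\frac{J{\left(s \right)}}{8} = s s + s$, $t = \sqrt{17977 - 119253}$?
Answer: $621928 + 2 i \sqrt{25319} \approx 6.2193 \cdot 10^{5} + 318.24 i$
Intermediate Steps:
$t = 2 i \sqrt{25319}$ ($t = \sqrt{-101276} = 2 i \sqrt{25319} \approx 318.24 i$)
$J{\left(s \right)} = 8 s + 8 s^{2}$ ($J{\left(s \right)} = 8 \left(s s + s\right) = 8 \left(s^{2} + s\right) = 8 \left(s + s^{2}\right) = 8 s + 8 s^{2}$)
$\left(J{\left(-366 \right)} + t\right) - 446792 = \left(8 \left(-366\right) \left(1 - 366\right) + 2 i \sqrt{25319}\right) - 446792 = \left(8 \left(-366\right) \left(-365\right) + 2 i \sqrt{25319}\right) - 446792 = \left(1068720 + 2 i \sqrt{25319}\right) - 446792 = 621928 + 2 i \sqrt{25319}$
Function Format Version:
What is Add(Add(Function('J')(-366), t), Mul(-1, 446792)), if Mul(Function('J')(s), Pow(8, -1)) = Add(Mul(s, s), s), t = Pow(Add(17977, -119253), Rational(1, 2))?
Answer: Add(621928, Mul(2, I, Pow(25319, Rational(1, 2)))) ≈ Add(6.2193e+5, Mul(318.24, I))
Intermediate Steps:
t = Mul(2, I, Pow(25319, Rational(1, 2))) (t = Pow(-101276, Rational(1, 2)) = Mul(2, I, Pow(25319, Rational(1, 2))) ≈ Mul(318.24, I))
Function('J')(s) = Add(Mul(8, s), Mul(8, Pow(s, 2))) (Function('J')(s) = Mul(8, Add(Mul(s, s), s)) = Mul(8, Add(Pow(s, 2), s)) = Mul(8, Add(s, Pow(s, 2))) = Add(Mul(8, s), Mul(8, Pow(s, 2))))
Add(Add(Function('J')(-366), t), Mul(-1, 446792)) = Add(Add(Mul(8, -366, Add(1, -366)), Mul(2, I, Pow(25319, Rational(1, 2)))), Mul(-1, 446792)) = Add(Add(Mul(8, -366, -365), Mul(2, I, Pow(25319, Rational(1, 2)))), -446792) = Add(Add(1068720, Mul(2, I, Pow(25319, Rational(1, 2)))), -446792) = Add(621928, Mul(2, I, Pow(25319, Rational(1, 2))))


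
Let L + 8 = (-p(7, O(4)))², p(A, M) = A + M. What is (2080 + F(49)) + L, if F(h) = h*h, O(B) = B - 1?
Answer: 4573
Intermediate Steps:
O(B) = -1 + B
F(h) = h²
L = 92 (L = -8 + (-(7 + (-1 + 4)))² = -8 + (-(7 + 3))² = -8 + (-1*10)² = -8 + (-10)² = -8 + 100 = 92)
(2080 + F(49)) + L = (2080 + 49²) + 92 = (2080 + 2401) + 92 = 4481 + 92 = 4573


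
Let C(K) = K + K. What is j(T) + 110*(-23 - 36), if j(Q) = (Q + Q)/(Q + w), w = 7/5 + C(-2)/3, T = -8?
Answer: -772070/119 ≈ -6488.0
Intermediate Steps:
C(K) = 2*K
w = 1/15 (w = 7/5 + (2*(-2))/3 = 7*(⅕) - 4*⅓ = 7/5 - 4/3 = 1/15 ≈ 0.066667)
j(Q) = 2*Q/(1/15 + Q) (j(Q) = (Q + Q)/(Q + 1/15) = (2*Q)/(1/15 + Q) = 2*Q/(1/15 + Q))
j(T) + 110*(-23 - 36) = 30*(-8)/(1 + 15*(-8)) + 110*(-23 - 36) = 30*(-8)/(1 - 120) + 110*(-59) = 30*(-8)/(-119) - 6490 = 30*(-8)*(-1/119) - 6490 = 240/119 - 6490 = -772070/119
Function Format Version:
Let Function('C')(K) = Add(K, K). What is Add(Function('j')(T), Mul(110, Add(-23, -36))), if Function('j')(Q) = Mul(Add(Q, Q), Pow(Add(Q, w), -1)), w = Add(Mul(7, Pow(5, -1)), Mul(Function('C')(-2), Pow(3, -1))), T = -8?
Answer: Rational(-772070, 119) ≈ -6488.0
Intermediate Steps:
Function('C')(K) = Mul(2, K)
w = Rational(1, 15) (w = Add(Mul(7, Pow(5, -1)), Mul(Mul(2, -2), Pow(3, -1))) = Add(Mul(7, Rational(1, 5)), Mul(-4, Rational(1, 3))) = Add(Rational(7, 5), Rational(-4, 3)) = Rational(1, 15) ≈ 0.066667)
Function('j')(Q) = Mul(2, Q, Pow(Add(Rational(1, 15), Q), -1)) (Function('j')(Q) = Mul(Add(Q, Q), Pow(Add(Q, Rational(1, 15)), -1)) = Mul(Mul(2, Q), Pow(Add(Rational(1, 15), Q), -1)) = Mul(2, Q, Pow(Add(Rational(1, 15), Q), -1)))
Add(Function('j')(T), Mul(110, Add(-23, -36))) = Add(Mul(30, -8, Pow(Add(1, Mul(15, -8)), -1)), Mul(110, Add(-23, -36))) = Add(Mul(30, -8, Pow(Add(1, -120), -1)), Mul(110, -59)) = Add(Mul(30, -8, Pow(-119, -1)), -6490) = Add(Mul(30, -8, Rational(-1, 119)), -6490) = Add(Rational(240, 119), -6490) = Rational(-772070, 119)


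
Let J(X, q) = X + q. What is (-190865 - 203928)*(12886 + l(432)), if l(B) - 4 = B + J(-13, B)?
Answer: -5424850613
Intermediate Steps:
l(B) = -9 + 2*B (l(B) = 4 + (B + (-13 + B)) = 4 + (-13 + 2*B) = -9 + 2*B)
(-190865 - 203928)*(12886 + l(432)) = (-190865 - 203928)*(12886 + (-9 + 2*432)) = -394793*(12886 + (-9 + 864)) = -394793*(12886 + 855) = -394793*13741 = -5424850613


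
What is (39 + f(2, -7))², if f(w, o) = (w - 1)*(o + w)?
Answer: 1156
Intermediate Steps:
f(w, o) = (-1 + w)*(o + w)
(39 + f(2, -7))² = (39 + (2² - 1*(-7) - 1*2 - 7*2))² = (39 + (4 + 7 - 2 - 14))² = (39 - 5)² = 34² = 1156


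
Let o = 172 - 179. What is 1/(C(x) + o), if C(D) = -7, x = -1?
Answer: -1/14 ≈ -0.071429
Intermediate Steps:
o = -7
1/(C(x) + o) = 1/(-7 - 7) = 1/(-14) = -1/14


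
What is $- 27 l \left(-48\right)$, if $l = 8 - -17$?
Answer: $32400$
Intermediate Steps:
$l = 25$ ($l = 8 + 17 = 25$)
$- 27 l \left(-48\right) = \left(-27\right) 25 \left(-48\right) = \left(-675\right) \left(-48\right) = 32400$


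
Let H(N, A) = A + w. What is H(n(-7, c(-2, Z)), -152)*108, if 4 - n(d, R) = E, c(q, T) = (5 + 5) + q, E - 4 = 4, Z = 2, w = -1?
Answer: -16524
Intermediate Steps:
E = 8 (E = 4 + 4 = 8)
c(q, T) = 10 + q
n(d, R) = -4 (n(d, R) = 4 - 1*8 = 4 - 8 = -4)
H(N, A) = -1 + A (H(N, A) = A - 1 = -1 + A)
H(n(-7, c(-2, Z)), -152)*108 = (-1 - 152)*108 = -153*108 = -16524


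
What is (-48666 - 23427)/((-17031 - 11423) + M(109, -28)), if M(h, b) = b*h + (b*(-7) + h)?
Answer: 72093/31201 ≈ 2.3106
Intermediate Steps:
M(h, b) = h - 7*b + b*h (M(h, b) = b*h + (-7*b + h) = b*h + (h - 7*b) = h - 7*b + b*h)
(-48666 - 23427)/((-17031 - 11423) + M(109, -28)) = (-48666 - 23427)/((-17031 - 11423) + (109 - 7*(-28) - 28*109)) = -72093/(-28454 + (109 + 196 - 3052)) = -72093/(-28454 - 2747) = -72093/(-31201) = -72093*(-1/31201) = 72093/31201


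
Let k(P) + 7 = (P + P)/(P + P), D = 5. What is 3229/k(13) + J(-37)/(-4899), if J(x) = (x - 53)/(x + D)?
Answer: -42183701/78384 ≈ -538.17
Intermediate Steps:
J(x) = (-53 + x)/(5 + x) (J(x) = (x - 53)/(x + 5) = (-53 + x)/(5 + x))
k(P) = -6 (k(P) = -7 + (P + P)/(P + P) = -7 + (2*P)/((2*P)) = -7 + (2*P)*(1/(2*P)) = -7 + 1 = -6)
3229/k(13) + J(-37)/(-4899) = 3229/(-6) + ((-53 - 37)/(5 - 37))/(-4899) = 3229*(-⅙) + (-90/(-32))*(-1/4899) = -3229/6 - 1/32*(-90)*(-1/4899) = -3229/6 + (45/16)*(-1/4899) = -3229/6 - 15/26128 = -42183701/78384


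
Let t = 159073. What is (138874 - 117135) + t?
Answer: 180812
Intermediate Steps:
(138874 - 117135) + t = (138874 - 117135) + 159073 = 21739 + 159073 = 180812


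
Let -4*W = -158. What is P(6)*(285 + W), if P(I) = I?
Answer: 1947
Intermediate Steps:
W = 79/2 (W = -¼*(-158) = 79/2 ≈ 39.500)
P(6)*(285 + W) = 6*(285 + 79/2) = 6*(649/2) = 1947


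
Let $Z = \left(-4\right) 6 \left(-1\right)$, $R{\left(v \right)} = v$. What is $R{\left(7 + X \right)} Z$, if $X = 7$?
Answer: $336$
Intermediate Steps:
$Z = 24$ ($Z = \left(-24\right) \left(-1\right) = 24$)
$R{\left(7 + X \right)} Z = \left(7 + 7\right) 24 = 14 \cdot 24 = 336$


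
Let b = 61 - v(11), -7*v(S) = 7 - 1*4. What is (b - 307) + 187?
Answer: -410/7 ≈ -58.571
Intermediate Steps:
v(S) = -3/7 (v(S) = -(7 - 1*4)/7 = -(7 - 4)/7 = -⅐*3 = -3/7)
b = 430/7 (b = 61 - 1*(-3/7) = 61 + 3/7 = 430/7 ≈ 61.429)
(b - 307) + 187 = (430/7 - 307) + 187 = -1719/7 + 187 = -410/7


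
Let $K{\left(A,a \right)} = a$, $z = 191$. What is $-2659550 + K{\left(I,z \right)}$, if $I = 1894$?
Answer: $-2659359$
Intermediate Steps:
$-2659550 + K{\left(I,z \right)} = -2659550 + 191 = -2659359$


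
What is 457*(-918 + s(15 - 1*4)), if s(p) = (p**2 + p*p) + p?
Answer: -303905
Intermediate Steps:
s(p) = p + 2*p**2 (s(p) = (p**2 + p**2) + p = 2*p**2 + p = p + 2*p**2)
457*(-918 + s(15 - 1*4)) = 457*(-918 + (15 - 1*4)*(1 + 2*(15 - 1*4))) = 457*(-918 + (15 - 4)*(1 + 2*(15 - 4))) = 457*(-918 + 11*(1 + 2*11)) = 457*(-918 + 11*(1 + 22)) = 457*(-918 + 11*23) = 457*(-918 + 253) = 457*(-665) = -303905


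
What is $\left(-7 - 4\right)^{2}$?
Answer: $121$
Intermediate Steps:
$\left(-7 - 4\right)^{2} = \left(-11\right)^{2} = 121$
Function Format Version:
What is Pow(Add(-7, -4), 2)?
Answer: 121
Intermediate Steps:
Pow(Add(-7, -4), 2) = Pow(-11, 2) = 121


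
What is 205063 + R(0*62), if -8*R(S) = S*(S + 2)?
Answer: 205063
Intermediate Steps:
R(S) = -S*(2 + S)/8 (R(S) = -S*(S + 2)/8 = -S*(2 + S)/8)
205063 + R(0*62) = 205063 - 0*62*(2 + 0*62)/8 = 205063 - ⅛*0*(2 + 0) = 205063 - ⅛*0*2 = 205063 + 0 = 205063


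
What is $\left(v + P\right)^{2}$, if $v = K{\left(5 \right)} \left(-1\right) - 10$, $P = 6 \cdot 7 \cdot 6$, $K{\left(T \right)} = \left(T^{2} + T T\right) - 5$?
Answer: $38809$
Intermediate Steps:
$K{\left(T \right)} = -5 + 2 T^{2}$ ($K{\left(T \right)} = \left(T^{2} + T^{2}\right) - 5 = 2 T^{2} - 5 = -5 + 2 T^{2}$)
$P = 252$ ($P = 42 \cdot 6 = 252$)
$v = -55$ ($v = \left(-5 + 2 \cdot 5^{2}\right) \left(-1\right) - 10 = \left(-5 + 2 \cdot 25\right) \left(-1\right) - 10 = \left(-5 + 50\right) \left(-1\right) - 10 = 45 \left(-1\right) - 10 = -45 - 10 = -55$)
$\left(v + P\right)^{2} = \left(-55 + 252\right)^{2} = 197^{2} = 38809$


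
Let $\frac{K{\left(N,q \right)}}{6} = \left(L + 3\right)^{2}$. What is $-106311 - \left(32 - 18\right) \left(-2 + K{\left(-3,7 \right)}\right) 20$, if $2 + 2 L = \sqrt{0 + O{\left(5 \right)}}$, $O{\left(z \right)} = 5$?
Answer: $-114571 - 3360 \sqrt{5} \approx -1.2208 \cdot 10^{5}$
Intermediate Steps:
$L = -1 + \frac{\sqrt{5}}{2}$ ($L = -1 + \frac{\sqrt{0 + 5}}{2} = -1 + \frac{\sqrt{5}}{2} \approx 0.11803$)
$K{\left(N,q \right)} = 6 \left(2 + \frac{\sqrt{5}}{2}\right)^{2}$ ($K{\left(N,q \right)} = 6 \left(\left(-1 + \frac{\sqrt{5}}{2}\right) + 3\right)^{2} = 6 \left(2 + \frac{\sqrt{5}}{2}\right)^{2}$)
$-106311 - \left(32 - 18\right) \left(-2 + K{\left(-3,7 \right)}\right) 20 = -106311 - \left(32 - 18\right) \left(-2 + \left(\frac{63}{2} + 12 \sqrt{5}\right)\right) 20 = -106311 - \left(32 - 18\right) \left(\frac{59}{2} + 12 \sqrt{5}\right) 20 = -106311 - 14 \left(\frac{59}{2} + 12 \sqrt{5}\right) 20 = -106311 - \left(413 + 168 \sqrt{5}\right) 20 = -106311 - \left(8260 + 3360 \sqrt{5}\right) = -114571 - 3360 \sqrt{5}$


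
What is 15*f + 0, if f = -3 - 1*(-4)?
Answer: 15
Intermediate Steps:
f = 1 (f = -3 + 4 = 1)
15*f + 0 = 15*1 + 0 = 15 + 0 = 15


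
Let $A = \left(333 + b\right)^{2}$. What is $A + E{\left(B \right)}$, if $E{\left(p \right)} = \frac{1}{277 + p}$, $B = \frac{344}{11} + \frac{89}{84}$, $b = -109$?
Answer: $\frac{14341455772}{285823} \approx 50176.0$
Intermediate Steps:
$B = \frac{29875}{924}$ ($B = 344 \cdot \frac{1}{11} + 89 \cdot \frac{1}{84} = \frac{344}{11} + \frac{89}{84} = \frac{29875}{924} \approx 32.332$)
$A = 50176$ ($A = \left(333 - 109\right)^{2} = 224^{2} = 50176$)
$A + E{\left(B \right)} = 50176 + \frac{1}{277 + \frac{29875}{924}} = 50176 + \frac{1}{\frac{285823}{924}} = 50176 + \frac{924}{285823} = \frac{14341455772}{285823}$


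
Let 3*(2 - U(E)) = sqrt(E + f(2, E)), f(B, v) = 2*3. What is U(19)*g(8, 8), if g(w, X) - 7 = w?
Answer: 5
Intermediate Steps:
f(B, v) = 6
g(w, X) = 7 + w
U(E) = 2 - sqrt(6 + E)/3 (U(E) = 2 - sqrt(E + 6)/3 = 2 - sqrt(6 + E)/3)
U(19)*g(8, 8) = (2 - sqrt(6 + 19)/3)*(7 + 8) = (2 - sqrt(25)/3)*15 = (2 - 1/3*5)*15 = (2 - 5/3)*15 = (1/3)*15 = 5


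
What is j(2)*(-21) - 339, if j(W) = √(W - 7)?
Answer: -339 - 21*I*√5 ≈ -339.0 - 46.957*I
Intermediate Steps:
j(W) = √(-7 + W)
j(2)*(-21) - 339 = √(-7 + 2)*(-21) - 339 = √(-5)*(-21) - 339 = (I*√5)*(-21) - 339 = -21*I*√5 - 339 = -339 - 21*I*√5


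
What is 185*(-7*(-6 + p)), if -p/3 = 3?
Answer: 19425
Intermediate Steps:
p = -9 (p = -3*3 = -9)
185*(-7*(-6 + p)) = 185*(-7*(-6 - 9)) = 185*(-7*(-15)) = 185*105 = 19425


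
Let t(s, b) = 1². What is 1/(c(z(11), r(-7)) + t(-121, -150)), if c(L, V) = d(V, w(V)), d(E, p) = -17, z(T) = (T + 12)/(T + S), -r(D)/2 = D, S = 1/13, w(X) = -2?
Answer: -1/16 ≈ -0.062500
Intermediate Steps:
S = 1/13 ≈ 0.076923
r(D) = -2*D
t(s, b) = 1
z(T) = (12 + T)/(1/13 + T) (z(T) = (T + 12)/(T + 1/13) = (12 + T)/(1/13 + T))
c(L, V) = -17
1/(c(z(11), r(-7)) + t(-121, -150)) = 1/(-17 + 1) = 1/(-16) = -1/16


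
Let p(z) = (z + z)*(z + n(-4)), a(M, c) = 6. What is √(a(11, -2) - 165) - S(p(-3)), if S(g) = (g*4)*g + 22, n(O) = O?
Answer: -7078 + I*√159 ≈ -7078.0 + 12.61*I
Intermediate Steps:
p(z) = 2*z*(-4 + z) (p(z) = (z + z)*(z - 4) = (2*z)*(-4 + z) = 2*z*(-4 + z))
S(g) = 22 + 4*g² (S(g) = (4*g)*g + 22 = 4*g² + 22 = 22 + 4*g²)
√(a(11, -2) - 165) - S(p(-3)) = √(6 - 165) - (22 + 4*(2*(-3)*(-4 - 3))²) = √(-159) - (22 + 4*(2*(-3)*(-7))²) = I*√159 - (22 + 4*42²) = I*√159 - (22 + 4*1764) = I*√159 - (22 + 7056) = I*√159 - 1*7078 = I*√159 - 7078 = -7078 + I*√159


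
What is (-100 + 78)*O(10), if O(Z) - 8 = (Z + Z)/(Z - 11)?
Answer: 264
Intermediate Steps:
O(Z) = 8 + 2*Z/(-11 + Z) (O(Z) = 8 + (Z + Z)/(Z - 11) = 8 + (2*Z)/(-11 + Z) = 8 + 2*Z/(-11 + Z))
(-100 + 78)*O(10) = (-100 + 78)*(2*(-44 + 5*10)/(-11 + 10)) = -44*(-44 + 50)/(-1) = -44*(-1)*6 = -22*(-12) = 264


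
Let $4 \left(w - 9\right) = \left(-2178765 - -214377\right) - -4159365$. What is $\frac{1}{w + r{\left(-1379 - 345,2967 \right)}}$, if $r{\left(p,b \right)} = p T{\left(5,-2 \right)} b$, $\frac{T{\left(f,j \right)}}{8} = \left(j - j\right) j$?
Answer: $\frac{4}{2195013} \approx 1.8223 \cdot 10^{-6}$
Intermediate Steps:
$T{\left(f,j \right)} = 0$ ($T{\left(f,j \right)} = 8 \left(j - j\right) j = 8 \cdot 0 j = 8 \cdot 0 = 0$)
$r{\left(p,b \right)} = 0$ ($r{\left(p,b \right)} = p 0 b = 0 b = 0$)
$w = \frac{2195013}{4}$ ($w = 9 + \frac{\left(-2178765 - -214377\right) - -4159365}{4} = 9 + \frac{\left(-2178765 + 214377\right) + 4159365}{4} = 9 + \frac{-1964388 + 4159365}{4} = 9 + \frac{1}{4} \cdot 2194977 = 9 + \frac{2194977}{4} = \frac{2195013}{4} \approx 5.4875 \cdot 10^{5}$)
$\frac{1}{w + r{\left(-1379 - 345,2967 \right)}} = \frac{1}{\frac{2195013}{4} + 0} = \frac{1}{\frac{2195013}{4}} = \frac{4}{2195013}$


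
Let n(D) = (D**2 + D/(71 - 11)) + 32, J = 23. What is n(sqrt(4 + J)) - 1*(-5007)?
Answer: 5066 + sqrt(3)/20 ≈ 5066.1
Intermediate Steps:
n(D) = 32 + D**2 + D/60 (n(D) = (D**2 + D/60) + 32 = 32 + D**2 + D/60)
n(sqrt(4 + J)) - 1*(-5007) = (32 + (sqrt(4 + 23))**2 + sqrt(4 + 23)/60) - 1*(-5007) = (32 + (sqrt(27))**2 + sqrt(27)/60) + 5007 = (32 + (3*sqrt(3))**2 + (3*sqrt(3))/60) + 5007 = (32 + 27 + sqrt(3)/20) + 5007 = (59 + sqrt(3)/20) + 5007 = 5066 + sqrt(3)/20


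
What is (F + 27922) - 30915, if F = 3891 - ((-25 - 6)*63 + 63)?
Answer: 2788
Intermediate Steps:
F = 5781 (F = 3891 - (-31*63 + 63) = 3891 - (-1953 + 63) = 3891 - 1*(-1890) = 3891 + 1890 = 5781)
(F + 27922) - 30915 = (5781 + 27922) - 30915 = 33703 - 30915 = 2788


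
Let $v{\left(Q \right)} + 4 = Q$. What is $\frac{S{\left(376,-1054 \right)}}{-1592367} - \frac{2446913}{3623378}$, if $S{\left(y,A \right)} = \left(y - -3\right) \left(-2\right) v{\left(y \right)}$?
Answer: $- \frac{958225959381}{1923249185242} \approx -0.49823$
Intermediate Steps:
$v{\left(Q \right)} = -4 + Q$
$S{\left(y,A \right)} = \left(-6 - 2 y\right) \left(-4 + y\right)$ ($S{\left(y,A \right)} = \left(y - -3\right) \left(-2\right) \left(-4 + y\right) = \left(y + 3\right) \left(-2\right) \left(-4 + y\right) = \left(3 + y\right) \left(-2\right) \left(-4 + y\right) = \left(-6 - 2 y\right) \left(-4 + y\right)$)
$\frac{S{\left(376,-1054 \right)}}{-1592367} - \frac{2446913}{3623378} = \frac{24 - 2 \cdot 376^{2} + 2 \cdot 376}{-1592367} - \frac{2446913}{3623378} = \left(24 - 282752 + 752\right) \left(- \frac{1}{1592367}\right) - \frac{2446913}{3623378} = \left(-281976\right) \left(- \frac{1}{1592367}\right) - \frac{2446913}{3623378} = \frac{93992}{530789} - \frac{2446913}{3623378} = - \frac{958225959381}{1923249185242}$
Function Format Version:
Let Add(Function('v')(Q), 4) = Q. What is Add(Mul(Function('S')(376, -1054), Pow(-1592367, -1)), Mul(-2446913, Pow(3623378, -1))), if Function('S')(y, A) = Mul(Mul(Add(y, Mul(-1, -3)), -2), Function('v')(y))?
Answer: Rational(-958225959381, 1923249185242) ≈ -0.49823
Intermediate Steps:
Function('v')(Q) = Add(-4, Q)
Function('S')(y, A) = Mul(Add(-6, Mul(-2, y)), Add(-4, y)) (Function('S')(y, A) = Mul(Mul(Add(y, Mul(-1, -3)), -2), Add(-4, y)) = Mul(Mul(Add(y, 3), -2), Add(-4, y)) = Mul(Mul(Add(3, y), -2), Add(-4, y)) = Mul(Add(-6, Mul(-2, y)), Add(-4, y)))
Add(Mul(Function('S')(376, -1054), Pow(-1592367, -1)), Mul(-2446913, Pow(3623378, -1))) = Add(Mul(Add(24, Mul(-2, Pow(376, 2)), Mul(2, 376)), Pow(-1592367, -1)), Mul(-2446913, Pow(3623378, -1))) = Add(Mul(Add(24, Mul(-2, 141376), 752), Rational(-1, 1592367)), Mul(-2446913, Rational(1, 3623378))) = Add(Mul(Add(24, -282752, 752), Rational(-1, 1592367)), Rational(-2446913, 3623378)) = Add(Mul(-281976, Rational(-1, 1592367)), Rational(-2446913, 3623378)) = Add(Rational(93992, 530789), Rational(-2446913, 3623378)) = Rational(-958225959381, 1923249185242)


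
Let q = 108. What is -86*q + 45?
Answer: -9243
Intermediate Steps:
-86*q + 45 = -86*108 + 45 = -9288 + 45 = -9243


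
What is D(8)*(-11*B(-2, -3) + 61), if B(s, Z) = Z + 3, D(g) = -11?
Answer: -671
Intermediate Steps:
B(s, Z) = 3 + Z
D(8)*(-11*B(-2, -3) + 61) = -11*(-11*(3 - 3) + 61) = -11*(-11*0 + 61) = -11*(0 + 61) = -11*61 = -671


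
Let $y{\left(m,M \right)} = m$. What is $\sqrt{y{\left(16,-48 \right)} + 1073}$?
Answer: $33$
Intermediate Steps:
$\sqrt{y{\left(16,-48 \right)} + 1073} = \sqrt{16 + 1073} = \sqrt{1089} = 33$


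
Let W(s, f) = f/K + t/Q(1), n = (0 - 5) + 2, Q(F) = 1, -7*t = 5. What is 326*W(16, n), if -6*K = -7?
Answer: -7498/7 ≈ -1071.1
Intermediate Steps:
t = -5/7 (t = -⅐*5 = -5/7 ≈ -0.71429)
K = 7/6 (K = -⅙*(-7) = 7/6 ≈ 1.1667)
n = -3 (n = -5 + 2 = -3)
W(s, f) = -5/7 + 6*f/7 (W(s, f) = f/(7/6) - 5/7/1 = f*(6/7) - 5/7*1 = 6*f/7 - 5/7 = -5/7 + 6*f/7)
326*W(16, n) = 326*(-5/7 + (6/7)*(-3)) = 326*(-5/7 - 18/7) = 326*(-23/7) = -7498/7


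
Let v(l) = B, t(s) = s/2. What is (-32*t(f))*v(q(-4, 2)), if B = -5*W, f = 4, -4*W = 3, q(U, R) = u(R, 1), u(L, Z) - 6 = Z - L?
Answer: -240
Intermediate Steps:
u(L, Z) = 6 + Z - L (u(L, Z) = 6 + (Z - L) = 6 + Z - L)
q(U, R) = 7 - R (q(U, R) = 6 + 1 - R = 7 - R)
W = -¾ (W = -¼*3 = -¾ ≈ -0.75000)
B = 15/4 (B = -5*(-¾) = 15/4 ≈ 3.7500)
t(s) = s/2 (t(s) = s*(½) = s/2)
v(l) = 15/4
(-32*t(f))*v(q(-4, 2)) = -16*4*(15/4) = -32*2*(15/4) = -64*15/4 = -240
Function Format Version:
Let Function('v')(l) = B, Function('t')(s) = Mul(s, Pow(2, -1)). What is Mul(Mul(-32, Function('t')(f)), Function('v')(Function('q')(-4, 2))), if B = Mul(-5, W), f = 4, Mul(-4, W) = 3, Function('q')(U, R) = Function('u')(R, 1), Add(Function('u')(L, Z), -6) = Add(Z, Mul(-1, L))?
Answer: -240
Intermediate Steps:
Function('u')(L, Z) = Add(6, Z, Mul(-1, L)) (Function('u')(L, Z) = Add(6, Add(Z, Mul(-1, L))) = Add(6, Z, Mul(-1, L)))
Function('q')(U, R) = Add(7, Mul(-1, R)) (Function('q')(U, R) = Add(6, 1, Mul(-1, R)) = Add(7, Mul(-1, R)))
W = Rational(-3, 4) (W = Mul(Rational(-1, 4), 3) = Rational(-3, 4) ≈ -0.75000)
B = Rational(15, 4) (B = Mul(-5, Rational(-3, 4)) = Rational(15, 4) ≈ 3.7500)
Function('t')(s) = Mul(Rational(1, 2), s) (Function('t')(s) = Mul(s, Rational(1, 2)) = Mul(Rational(1, 2), s))
Function('v')(l) = Rational(15, 4)
Mul(Mul(-32, Function('t')(f)), Function('v')(Function('q')(-4, 2))) = Mul(Mul(-32, Mul(Rational(1, 2), 4)), Rational(15, 4)) = Mul(Mul(-32, 2), Rational(15, 4)) = Mul(-64, Rational(15, 4)) = -240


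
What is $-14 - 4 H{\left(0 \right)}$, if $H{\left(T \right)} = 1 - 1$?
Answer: $-14$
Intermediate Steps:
$H{\left(T \right)} = 0$ ($H{\left(T \right)} = 1 - 1 = 0$)
$-14 - 4 H{\left(0 \right)} = -14 - 0 = -14 + 0 = -14$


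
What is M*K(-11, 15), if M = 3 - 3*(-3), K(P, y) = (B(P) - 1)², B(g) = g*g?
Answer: 172800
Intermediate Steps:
B(g) = g²
K(P, y) = (-1 + P²)² (K(P, y) = (P² - 1)² = (-1 + P²)²)
M = 12 (M = 3 + 9 = 12)
M*K(-11, 15) = 12*(-1 + (-11)²)² = 12*(-1 + 121)² = 12*120² = 12*14400 = 172800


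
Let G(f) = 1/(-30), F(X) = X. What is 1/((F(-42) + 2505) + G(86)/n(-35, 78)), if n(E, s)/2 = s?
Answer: 4680/11526839 ≈ 0.00040601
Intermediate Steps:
n(E, s) = 2*s
G(f) = -1/30
1/((F(-42) + 2505) + G(86)/n(-35, 78)) = 1/((-42 + 2505) - 1/(30*(2*78))) = 1/(2463 - 1/30/156) = 1/(2463 - 1/30*1/156) = 1/(2463 - 1/4680) = 1/(11526839/4680) = 4680/11526839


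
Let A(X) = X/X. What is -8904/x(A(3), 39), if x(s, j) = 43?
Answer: -8904/43 ≈ -207.07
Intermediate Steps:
A(X) = 1
-8904/x(A(3), 39) = -8904/43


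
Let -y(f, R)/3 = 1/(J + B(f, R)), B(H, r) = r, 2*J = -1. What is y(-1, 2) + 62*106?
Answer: 6570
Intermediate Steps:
J = -½ (J = (½)*(-1) = -½ ≈ -0.50000)
y(f, R) = -3/(-½ + R)
y(-1, 2) + 62*106 = -6/(-1 + 2*2) + 62*106 = -6/(-1 + 4) + 6572 = -6/3 + 6572 = -6*⅓ + 6572 = -2 + 6572 = 6570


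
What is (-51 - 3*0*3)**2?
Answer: 2601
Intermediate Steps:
(-51 - 3*0*3)**2 = (-51 + 0*3)**2 = (-51 + 0)**2 = (-51)**2 = 2601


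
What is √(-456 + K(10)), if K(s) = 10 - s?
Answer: 2*I*√114 ≈ 21.354*I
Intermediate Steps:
√(-456 + K(10)) = √(-456 + (10 - 1*10)) = √(-456 + (10 - 10)) = √(-456 + 0) = √(-456) = 2*I*√114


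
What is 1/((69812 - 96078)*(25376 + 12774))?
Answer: -1/1002047900 ≈ -9.9796e-10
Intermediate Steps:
1/((69812 - 96078)*(25376 + 12774)) = 1/(-26266*38150) = -1/26266*1/38150 = -1/1002047900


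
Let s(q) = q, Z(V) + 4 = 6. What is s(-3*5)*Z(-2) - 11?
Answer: -41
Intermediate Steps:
Z(V) = 2 (Z(V) = -4 + 6 = 2)
s(-3*5)*Z(-2) - 11 = -3*5*2 - 11 = -15*2 - 11 = -30 - 11 = -41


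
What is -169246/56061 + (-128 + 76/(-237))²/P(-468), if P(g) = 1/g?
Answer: -2696213741060254/349876701 ≈ -7.7062e+6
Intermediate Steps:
-169246/56061 + (-128 + 76/(-237))²/P(-468) = -169246/56061 + (-128 + 76/(-237))²/(1/(-468)) = -169246*1/56061 + (-128 + 76*(-1/237))²/(-1/468) = -169246/56061 + (-128 - 76/237)²*(-468) = -169246/56061 + (-30412/237)²*(-468) = -169246/56061 + (924889744/56169)*(-468) = -169246/56061 - 48094266688/6241 = -2696213741060254/349876701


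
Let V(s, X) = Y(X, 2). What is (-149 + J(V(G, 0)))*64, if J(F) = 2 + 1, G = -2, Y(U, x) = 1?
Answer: -9344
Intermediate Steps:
V(s, X) = 1
J(F) = 3
(-149 + J(V(G, 0)))*64 = (-149 + 3)*64 = -146*64 = -9344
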